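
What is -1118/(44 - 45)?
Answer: 1118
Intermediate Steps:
-1118/(44 - 45) = -1118/(-1) = -1*(-1118) = 1118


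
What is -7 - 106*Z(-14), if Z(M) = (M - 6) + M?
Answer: 3597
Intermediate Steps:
Z(M) = -6 + 2*M (Z(M) = (-6 + M) + M = -6 + 2*M)
-7 - 106*Z(-14) = -7 - 106*(-6 + 2*(-14)) = -7 - 106*(-6 - 28) = -7 - 106*(-34) = -7 + 3604 = 3597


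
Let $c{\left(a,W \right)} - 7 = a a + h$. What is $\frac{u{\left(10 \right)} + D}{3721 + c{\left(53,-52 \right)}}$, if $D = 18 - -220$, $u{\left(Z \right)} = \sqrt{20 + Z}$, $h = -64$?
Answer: $\frac{238}{6473} + \frac{\sqrt{30}}{6473} \approx 0.037614$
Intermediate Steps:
$c{\left(a,W \right)} = -57 + a^{2}$ ($c{\left(a,W \right)} = 7 + \left(a a - 64\right) = 7 + \left(a^{2} - 64\right) = 7 + \left(-64 + a^{2}\right) = -57 + a^{2}$)
$D = 238$ ($D = 18 + 220 = 238$)
$\frac{u{\left(10 \right)} + D}{3721 + c{\left(53,-52 \right)}} = \frac{\sqrt{20 + 10} + 238}{3721 - \left(57 - 53^{2}\right)} = \frac{\sqrt{30} + 238}{3721 + \left(-57 + 2809\right)} = \frac{238 + \sqrt{30}}{3721 + 2752} = \frac{238 + \sqrt{30}}{6473} = \left(238 + \sqrt{30}\right) \frac{1}{6473} = \frac{238}{6473} + \frac{\sqrt{30}}{6473}$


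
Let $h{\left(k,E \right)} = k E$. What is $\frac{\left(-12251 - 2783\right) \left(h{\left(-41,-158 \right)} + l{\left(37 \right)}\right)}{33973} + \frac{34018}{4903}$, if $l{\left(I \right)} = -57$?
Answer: $- \frac{472147145028}{166569619} \approx -2834.5$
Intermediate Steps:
$h{\left(k,E \right)} = E k$
$\frac{\left(-12251 - 2783\right) \left(h{\left(-41,-158 \right)} + l{\left(37 \right)}\right)}{33973} + \frac{34018}{4903} = \frac{\left(-12251 - 2783\right) \left(\left(-158\right) \left(-41\right) - 57\right)}{33973} + \frac{34018}{4903} = - 15034 \left(6478 - 57\right) \frac{1}{33973} + 34018 \cdot \frac{1}{4903} = \left(-15034\right) 6421 \cdot \frac{1}{33973} + \frac{34018}{4903} = \left(-96533314\right) \frac{1}{33973} + \frac{34018}{4903} = - \frac{96533314}{33973} + \frac{34018}{4903} = - \frac{472147145028}{166569619}$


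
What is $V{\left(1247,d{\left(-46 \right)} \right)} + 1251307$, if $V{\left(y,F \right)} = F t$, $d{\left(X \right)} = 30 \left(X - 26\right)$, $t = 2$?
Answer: $1246987$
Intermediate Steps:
$d{\left(X \right)} = -780 + 30 X$ ($d{\left(X \right)} = 30 \left(-26 + X\right) = -780 + 30 X$)
$V{\left(y,F \right)} = 2 F$ ($V{\left(y,F \right)} = F 2 = 2 F$)
$V{\left(1247,d{\left(-46 \right)} \right)} + 1251307 = 2 \left(-780 + 30 \left(-46\right)\right) + 1251307 = 2 \left(-780 - 1380\right) + 1251307 = 2 \left(-2160\right) + 1251307 = -4320 + 1251307 = 1246987$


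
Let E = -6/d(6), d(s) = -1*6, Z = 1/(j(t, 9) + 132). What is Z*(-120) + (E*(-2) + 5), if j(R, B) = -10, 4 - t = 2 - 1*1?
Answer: 123/61 ≈ 2.0164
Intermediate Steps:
t = 3 (t = 4 - (2 - 1*1) = 4 - (2 - 1) = 4 - 1*1 = 4 - 1 = 3)
Z = 1/122 (Z = 1/(-10 + 132) = 1/122 ≈ 0.0081967)
d(s) = -6
E = 1 (E = -6/(-6) = -6*(-⅙) = 1)
Z*(-120) + (E*(-2) + 5) = (1/122)*(-120) + (1*(-2) + 5) = -60/61 + (-2 + 5) = -60/61 + 3 = 123/61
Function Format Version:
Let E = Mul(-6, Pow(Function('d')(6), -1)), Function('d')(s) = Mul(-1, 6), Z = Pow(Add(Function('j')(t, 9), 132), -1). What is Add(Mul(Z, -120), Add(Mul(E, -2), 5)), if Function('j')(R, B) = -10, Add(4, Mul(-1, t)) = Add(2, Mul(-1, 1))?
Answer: Rational(123, 61) ≈ 2.0164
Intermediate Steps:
t = 3 (t = Add(4, Mul(-1, Add(2, Mul(-1, 1)))) = Add(4, Mul(-1, Add(2, -1))) = Add(4, Mul(-1, 1)) = Add(4, -1) = 3)
Z = Rational(1, 122) (Z = Pow(Add(-10, 132), -1) = Pow(122, -1) = Rational(1, 122) ≈ 0.0081967)
Function('d')(s) = -6
E = 1 (E = Mul(-6, Pow(-6, -1)) = Mul(-6, Rational(-1, 6)) = 1)
Add(Mul(Z, -120), Add(Mul(E, -2), 5)) = Add(Mul(Rational(1, 122), -120), Add(Mul(1, -2), 5)) = Add(Rational(-60, 61), Add(-2, 5)) = Add(Rational(-60, 61), 3) = Rational(123, 61)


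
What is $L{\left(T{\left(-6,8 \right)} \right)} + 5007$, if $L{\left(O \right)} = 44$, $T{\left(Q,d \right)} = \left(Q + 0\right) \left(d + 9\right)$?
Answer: $5051$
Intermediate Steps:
$T{\left(Q,d \right)} = Q \left(9 + d\right)$
$L{\left(T{\left(-6,8 \right)} \right)} + 5007 = 44 + 5007 = 5051$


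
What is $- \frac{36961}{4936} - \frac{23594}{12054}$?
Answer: $- \frac{280993939}{29749272} \approx -9.4454$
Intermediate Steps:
$- \frac{36961}{4936} - \frac{23594}{12054} = \left(-36961\right) \frac{1}{4936} - \frac{11797}{6027} = - \frac{36961}{4936} - \frac{11797}{6027} = - \frac{280993939}{29749272}$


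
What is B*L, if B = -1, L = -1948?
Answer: 1948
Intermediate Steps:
B*L = -1*(-1948) = 1948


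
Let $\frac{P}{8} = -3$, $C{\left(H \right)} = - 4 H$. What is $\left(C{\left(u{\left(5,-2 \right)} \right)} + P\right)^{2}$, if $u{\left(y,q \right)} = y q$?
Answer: $256$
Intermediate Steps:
$u{\left(y,q \right)} = q y$
$P = -24$ ($P = 8 \left(-3\right) = -24$)
$\left(C{\left(u{\left(5,-2 \right)} \right)} + P\right)^{2} = \left(- 4 \left(\left(-2\right) 5\right) - 24\right)^{2} = \left(\left(-4\right) \left(-10\right) - 24\right)^{2} = \left(40 - 24\right)^{2} = 16^{2} = 256$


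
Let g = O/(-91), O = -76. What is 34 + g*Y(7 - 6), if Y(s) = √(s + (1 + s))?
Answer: 34 + 76*√3/91 ≈ 35.447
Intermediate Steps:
g = 76/91 (g = -76/(-91) = -76*(-1/91) = 76/91 ≈ 0.83517)
Y(s) = √(1 + 2*s)
34 + g*Y(7 - 6) = 34 + 76*√(1 + 2*(7 - 6))/91 = 34 + 76*√(1 + 2*1)/91 = 34 + 76*√(1 + 2)/91 = 34 + 76*√3/91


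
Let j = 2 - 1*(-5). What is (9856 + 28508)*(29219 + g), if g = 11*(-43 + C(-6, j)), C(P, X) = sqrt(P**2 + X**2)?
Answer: 1102811544 + 422004*sqrt(85) ≈ 1.1067e+9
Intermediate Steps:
j = 7 (j = 2 + 5 = 7)
g = -473 + 11*sqrt(85) (g = 11*(-43 + sqrt((-6)**2 + 7**2)) = 11*(-43 + sqrt(36 + 49)) = 11*(-43 + sqrt(85)) = -473 + 11*sqrt(85) ≈ -371.58)
(9856 + 28508)*(29219 + g) = (9856 + 28508)*(29219 + (-473 + 11*sqrt(85))) = 38364*(28746 + 11*sqrt(85)) = 1102811544 + 422004*sqrt(85)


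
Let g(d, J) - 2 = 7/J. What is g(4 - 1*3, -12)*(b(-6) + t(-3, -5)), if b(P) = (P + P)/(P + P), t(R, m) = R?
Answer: -17/6 ≈ -2.8333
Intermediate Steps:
b(P) = 1 (b(P) = (2*P)/((2*P)) = (2*P)*(1/(2*P)) = 1)
g(d, J) = 2 + 7/J
g(4 - 1*3, -12)*(b(-6) + t(-3, -5)) = (2 + 7/(-12))*(1 - 3) = (2 + 7*(-1/12))*(-2) = (2 - 7/12)*(-2) = (17/12)*(-2) = -17/6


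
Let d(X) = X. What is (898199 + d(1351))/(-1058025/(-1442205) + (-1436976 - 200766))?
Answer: -86489033850/157463909539 ≈ -0.54926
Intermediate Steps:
(898199 + d(1351))/(-1058025/(-1442205) + (-1436976 - 200766)) = (898199 + 1351)/(-1058025/(-1442205) + (-1436976 - 200766)) = 899550/(-1058025*(-1/1442205) - 1637742) = 899550/(70535/96147 - 1637742) = 899550/(-157463909539/96147) = 899550*(-96147/157463909539) = -86489033850/157463909539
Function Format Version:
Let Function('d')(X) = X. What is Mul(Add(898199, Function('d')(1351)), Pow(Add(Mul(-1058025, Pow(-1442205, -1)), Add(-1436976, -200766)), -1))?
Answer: Rational(-86489033850, 157463909539) ≈ -0.54926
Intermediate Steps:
Mul(Add(898199, Function('d')(1351)), Pow(Add(Mul(-1058025, Pow(-1442205, -1)), Add(-1436976, -200766)), -1)) = Mul(Add(898199, 1351), Pow(Add(Mul(-1058025, Pow(-1442205, -1)), Add(-1436976, -200766)), -1)) = Mul(899550, Pow(Add(Mul(-1058025, Rational(-1, 1442205)), -1637742), -1)) = Mul(899550, Pow(Add(Rational(70535, 96147), -1637742), -1)) = Mul(899550, Pow(Rational(-157463909539, 96147), -1)) = Mul(899550, Rational(-96147, 157463909539)) = Rational(-86489033850, 157463909539)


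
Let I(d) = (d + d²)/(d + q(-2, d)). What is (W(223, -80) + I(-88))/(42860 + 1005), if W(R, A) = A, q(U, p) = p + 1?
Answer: -21656/7676375 ≈ -0.0028211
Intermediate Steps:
q(U, p) = 1 + p
I(d) = (d + d²)/(1 + 2*d) (I(d) = (d + d²)/(d + (1 + d)) = (d + d²)/(1 + 2*d))
(W(223, -80) + I(-88))/(42860 + 1005) = (-80 - 88*(1 - 88)/(1 + 2*(-88)))/(42860 + 1005) = (-80 - 88*(-87)/(1 - 176))/43865 = (-80 - 88*(-87)/(-175))*(1/43865) = (-80 - 88*(-1/175)*(-87))*(1/43865) = (-80 - 7656/175)*(1/43865) = -21656/175*1/43865 = -21656/7676375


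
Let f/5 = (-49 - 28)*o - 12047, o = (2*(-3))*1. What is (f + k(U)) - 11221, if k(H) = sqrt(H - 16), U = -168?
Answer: -69146 + 2*I*sqrt(46) ≈ -69146.0 + 13.565*I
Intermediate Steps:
o = -6 (o = -6*1 = -6)
k(H) = sqrt(-16 + H)
f = -57925 (f = 5*((-49 - 28)*(-6) - 12047) = 5*(-77*(-6) - 12047) = 5*(462 - 12047) = 5*(-11585) = -57925)
(f + k(U)) - 11221 = (-57925 + sqrt(-16 - 168)) - 11221 = (-57925 + sqrt(-184)) - 11221 = (-57925 + 2*I*sqrt(46)) - 11221 = -69146 + 2*I*sqrt(46)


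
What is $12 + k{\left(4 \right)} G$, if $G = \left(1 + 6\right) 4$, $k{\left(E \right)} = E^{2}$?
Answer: $460$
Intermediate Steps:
$G = 28$ ($G = 7 \cdot 4 = 28$)
$12 + k{\left(4 \right)} G = 12 + 4^{2} \cdot 28 = 12 + 16 \cdot 28 = 12 + 448 = 460$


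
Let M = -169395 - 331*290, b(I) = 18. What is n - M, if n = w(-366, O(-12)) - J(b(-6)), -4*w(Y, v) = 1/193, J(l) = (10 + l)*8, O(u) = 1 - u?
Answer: 204704291/772 ≈ 2.6516e+5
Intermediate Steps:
M = -265385 (M = -169395 - 95990 = -265385)
J(l) = 80 + 8*l
w(Y, v) = -1/772 (w(Y, v) = -1/4/193 = -1/4*1/193 = -1/772)
n = -172929/772 (n = -1/772 - (80 + 8*18) = -1/772 - (80 + 144) = -1/772 - 1*224 = -1/772 - 224 = -172929/772 ≈ -224.00)
n - M = -172929/772 - 1*(-265385) = -172929/772 + 265385 = 204704291/772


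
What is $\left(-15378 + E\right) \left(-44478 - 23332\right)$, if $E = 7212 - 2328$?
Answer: $711598140$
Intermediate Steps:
$E = 4884$
$\left(-15378 + E\right) \left(-44478 - 23332\right) = \left(-15378 + 4884\right) \left(-44478 - 23332\right) = \left(-10494\right) \left(-67810\right) = 711598140$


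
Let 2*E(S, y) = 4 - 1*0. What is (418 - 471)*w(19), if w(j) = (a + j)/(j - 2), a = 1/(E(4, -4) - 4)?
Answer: -1961/34 ≈ -57.676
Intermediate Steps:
E(S, y) = 2 (E(S, y) = (4 - 1*0)/2 = (4 + 0)/2 = (1/2)*4 = 2)
a = -1/2 (a = 1/(2 - 4) = 1/(-2) = -1/2 ≈ -0.50000)
w(j) = (-1/2 + j)/(-2 + j) (w(j) = (-1/2 + j)/(j - 2) = (-1/2 + j)/(-2 + j))
(418 - 471)*w(19) = (418 - 471)*((-1/2 + 19)/(-2 + 19)) = -53*37/(17*2) = -53*37/34 = -1961/34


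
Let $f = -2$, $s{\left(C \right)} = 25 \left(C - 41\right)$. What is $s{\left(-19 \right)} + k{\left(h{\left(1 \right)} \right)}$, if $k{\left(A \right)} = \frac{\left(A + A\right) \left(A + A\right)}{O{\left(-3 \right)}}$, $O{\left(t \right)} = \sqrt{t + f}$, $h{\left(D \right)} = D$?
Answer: $-1500 - \frac{4 i \sqrt{5}}{5} \approx -1500.0 - 1.7889 i$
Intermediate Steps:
$s{\left(C \right)} = -1025 + 25 C$ ($s{\left(C \right)} = 25 \left(-41 + C\right) = -1025 + 25 C$)
$O{\left(t \right)} = \sqrt{-2 + t}$ ($O{\left(t \right)} = \sqrt{t - 2} = \sqrt{-2 + t}$)
$k{\left(A \right)} = - \frac{4 i \sqrt{5} A^{2}}{5}$ ($k{\left(A \right)} = \frac{\left(A + A\right) \left(A + A\right)}{\sqrt{-2 - 3}} = \frac{2 A 2 A}{\sqrt{-5}} = \frac{4 A^{2}}{i \sqrt{5}} = 4 A^{2} \left(- \frac{i \sqrt{5}}{5}\right) = - \frac{4 i \sqrt{5} A^{2}}{5}$)
$s{\left(-19 \right)} + k{\left(h{\left(1 \right)} \right)} = \left(-1025 + 25 \left(-19\right)\right) - \frac{4 i \sqrt{5} \cdot 1^{2}}{5} = \left(-1025 - 475\right) - \frac{4}{5} i \sqrt{5} \cdot 1 = -1500 - \frac{4 i \sqrt{5}}{5}$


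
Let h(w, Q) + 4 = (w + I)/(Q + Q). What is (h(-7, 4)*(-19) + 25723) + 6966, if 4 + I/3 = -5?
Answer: 131383/4 ≈ 32846.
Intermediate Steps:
I = -27 (I = -12 + 3*(-5) = -12 - 15 = -27)
h(w, Q) = -4 + (-27 + w)/(2*Q) (h(w, Q) = -4 + (w - 27)/(Q + Q) = -4 + (-27 + w)/((2*Q)) = -4 + (-27 + w)*(1/(2*Q)) = -4 + (-27 + w)/(2*Q))
(h(-7, 4)*(-19) + 25723) + 6966 = (((½)*(-27 - 7 - 8*4)/4)*(-19) + 25723) + 6966 = (((½)*(¼)*(-27 - 7 - 32))*(-19) + 25723) + 6966 = (((½)*(¼)*(-66))*(-19) + 25723) + 6966 = (-33/4*(-19) + 25723) + 6966 = (627/4 + 25723) + 6966 = 103519/4 + 6966 = 131383/4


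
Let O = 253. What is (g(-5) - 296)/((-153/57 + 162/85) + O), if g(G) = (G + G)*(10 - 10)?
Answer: -239020/203669 ≈ -1.1736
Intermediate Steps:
g(G) = 0 (g(G) = (2*G)*0 = 0)
(g(-5) - 296)/((-153/57 + 162/85) + O) = (0 - 296)/((-153/57 + 162/85) + 253) = -296/((-153*1/57 + 162*(1/85)) + 253) = -296/((-51/19 + 162/85) + 253) = -296/(-1257/1615 + 253) = -296/407338/1615 = -296*1615/407338 = -239020/203669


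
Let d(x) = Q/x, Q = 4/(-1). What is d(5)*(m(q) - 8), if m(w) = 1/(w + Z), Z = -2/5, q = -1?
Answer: 244/35 ≈ 6.9714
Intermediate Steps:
Z = -2/5 (Z = -2*1/5 = -2/5 ≈ -0.40000)
Q = -4 (Q = 4*(-1) = -4)
m(w) = 1/(-2/5 + w) (m(w) = 1/(w - 2/5) = 1/(-2/5 + w))
d(x) = -4/x
d(5)*(m(q) - 8) = (-4/5)*(5/(-2 + 5*(-1)) - 8) = (-4*1/5)*(5/(-2 - 5) - 8) = -4*(5/(-7) - 8)/5 = -4*(5*(-1/7) - 8)/5 = -4*(-5/7 - 8)/5 = -4/5*(-61/7) = 244/35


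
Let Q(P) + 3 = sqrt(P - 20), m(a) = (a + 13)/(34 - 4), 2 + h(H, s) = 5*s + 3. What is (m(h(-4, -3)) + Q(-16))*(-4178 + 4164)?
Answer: 637/15 - 84*I ≈ 42.467 - 84.0*I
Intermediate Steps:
h(H, s) = 1 + 5*s (h(H, s) = -2 + (5*s + 3) = -2 + (3 + 5*s) = 1 + 5*s)
m(a) = 13/30 + a/30 (m(a) = (13 + a)/30 = (13 + a)*(1/30) = 13/30 + a/30)
Q(P) = -3 + sqrt(-20 + P) (Q(P) = -3 + sqrt(P - 20) = -3 + sqrt(-20 + P))
(m(h(-4, -3)) + Q(-16))*(-4178 + 4164) = ((13/30 + (1 + 5*(-3))/30) + (-3 + sqrt(-20 - 16)))*(-4178 + 4164) = ((13/30 + (1 - 15)/30) + (-3 + sqrt(-36)))*(-14) = ((13/30 + (1/30)*(-14)) + (-3 + 6*I))*(-14) = ((13/30 - 7/15) + (-3 + 6*I))*(-14) = (-1/30 + (-3 + 6*I))*(-14) = (-91/30 + 6*I)*(-14) = 637/15 - 84*I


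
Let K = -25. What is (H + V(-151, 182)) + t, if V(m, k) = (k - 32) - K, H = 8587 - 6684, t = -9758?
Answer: -7680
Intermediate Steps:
H = 1903
V(m, k) = -7 + k (V(m, k) = (k - 32) - 1*(-25) = (-32 + k) + 25 = -7 + k)
(H + V(-151, 182)) + t = (1903 + (-7 + 182)) - 9758 = (1903 + 175) - 9758 = 2078 - 9758 = -7680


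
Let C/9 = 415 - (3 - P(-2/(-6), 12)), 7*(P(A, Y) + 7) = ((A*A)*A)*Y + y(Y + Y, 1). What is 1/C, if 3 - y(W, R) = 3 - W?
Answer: 7/25735 ≈ 0.00027200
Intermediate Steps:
y(W, R) = W (y(W, R) = 3 - (3 - W) = 3 + (-3 + W) = W)
P(A, Y) = -7 + 2*Y/7 + Y*A**3/7 (P(A, Y) = -7 + (((A*A)*A)*Y + (Y + Y))/7 = -7 + ((A**2*A)*Y + 2*Y)/7 = -7 + (A**3*Y + 2*Y)/7 = -7 + (Y*A**3 + 2*Y)/7 = -7 + (2*Y + Y*A**3)/7 = -7 + (2*Y/7 + Y*A**3/7) = -7 + 2*Y/7 + Y*A**3/7)
C = 25735/7 (C = 9*(415 - (3 - (-7 + (2/7)*12 + (1/7)*12*(-2/(-6))**3))) = 9*(415 - (3 - (-7 + 24/7 + (1/7)*12*(-2*(-1/6))**3))) = 9*(415 - (3 - (-7 + 24/7 + (1/7)*12*(1/3)**3))) = 9*(415 - (3 - (-7 + 24/7 + (1/7)*12*(1/27)))) = 9*(415 - (3 - (-7 + 24/7 + 4/63))) = 9*(415 - (3 - 1*(-221/63))) = 9*(415 - (3 + 221/63)) = 9*(415 - 1*410/63) = 9*(415 - 410/63) = 9*(25735/63) = 25735/7 ≈ 3676.4)
1/C = 1/(25735/7) = 7/25735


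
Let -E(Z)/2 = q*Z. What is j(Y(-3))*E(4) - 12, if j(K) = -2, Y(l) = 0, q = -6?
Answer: -108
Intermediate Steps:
E(Z) = 12*Z (E(Z) = -(-12)*Z = 12*Z)
j(Y(-3))*E(4) - 12 = -24*4 - 12 = -2*48 - 12 = -96 - 12 = -108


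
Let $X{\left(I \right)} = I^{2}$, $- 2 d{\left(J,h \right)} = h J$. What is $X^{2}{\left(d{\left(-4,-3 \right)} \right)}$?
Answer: $1296$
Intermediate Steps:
$d{\left(J,h \right)} = - \frac{J h}{2}$ ($d{\left(J,h \right)} = - \frac{h J}{2} = - \frac{J h}{2}$)
$X^{2}{\left(d{\left(-4,-3 \right)} \right)} = \left(\left(\left(- \frac{1}{2}\right) \left(-4\right) \left(-3\right)\right)^{2}\right)^{2} = \left(\left(-6\right)^{2}\right)^{2} = 36^{2} = 1296$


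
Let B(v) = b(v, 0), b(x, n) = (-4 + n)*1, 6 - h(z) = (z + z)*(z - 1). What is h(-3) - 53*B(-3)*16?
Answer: 3374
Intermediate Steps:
h(z) = 6 - 2*z*(-1 + z) (h(z) = 6 - (z + z)*(z - 1) = 6 - 2*z*(-1 + z))
b(x, n) = -4 + n
B(v) = -4 (B(v) = -4 + 0 = -4)
h(-3) - 53*B(-3)*16 = (6 - 2*(-3)² + 2*(-3)) - (-212)*16 = (6 - 2*9 - 6) - 53*(-64) = (6 - 18 - 6) + 3392 = -18 + 3392 = 3374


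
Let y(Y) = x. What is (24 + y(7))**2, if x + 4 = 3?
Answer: 529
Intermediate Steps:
x = -1 (x = -4 + 3 = -1)
y(Y) = -1
(24 + y(7))**2 = (24 - 1)**2 = 23**2 = 529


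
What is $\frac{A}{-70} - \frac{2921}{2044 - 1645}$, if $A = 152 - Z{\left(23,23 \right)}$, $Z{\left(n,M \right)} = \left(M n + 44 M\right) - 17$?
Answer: $\frac{24497}{1995} \approx 12.279$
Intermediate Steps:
$Z{\left(n,M \right)} = -17 + 44 M + M n$ ($Z{\left(n,M \right)} = \left(44 M + M n\right) - 17 = -17 + 44 M + M n$)
$A = -1372$ ($A = 152 - \left(-17 + 44 \cdot 23 + 23 \cdot 23\right) = 152 - \left(-17 + 1012 + 529\right) = 152 - 1524 = -1372$)
$\frac{A}{-70} - \frac{2921}{2044 - 1645} = - \frac{1372}{-70} - \frac{2921}{2044 - 1645} = \left(-1372\right) \left(- \frac{1}{70}\right) - \frac{2921}{2044 - 1645} = \frac{98}{5} - \frac{2921}{399} = \frac{24497}{1995}$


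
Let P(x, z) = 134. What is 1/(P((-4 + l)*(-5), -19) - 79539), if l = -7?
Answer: -1/79405 ≈ -1.2594e-5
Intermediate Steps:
1/(P((-4 + l)*(-5), -19) - 79539) = 1/(134 - 79539) = 1/(-79405) = -1/79405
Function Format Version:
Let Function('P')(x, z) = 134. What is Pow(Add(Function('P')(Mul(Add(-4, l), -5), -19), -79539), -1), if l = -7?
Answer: Rational(-1, 79405) ≈ -1.2594e-5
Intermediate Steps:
Pow(Add(Function('P')(Mul(Add(-4, l), -5), -19), -79539), -1) = Pow(Add(134, -79539), -1) = Pow(-79405, -1) = Rational(-1, 79405)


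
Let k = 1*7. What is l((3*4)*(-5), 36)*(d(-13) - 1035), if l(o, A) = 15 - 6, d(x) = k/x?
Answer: -121158/13 ≈ -9319.8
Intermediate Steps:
k = 7
d(x) = 7/x
l(o, A) = 9
l((3*4)*(-5), 36)*(d(-13) - 1035) = 9*(7/(-13) - 1035) = 9*(7*(-1/13) - 1035) = 9*(-7/13 - 1035) = 9*(-13462/13) = -121158/13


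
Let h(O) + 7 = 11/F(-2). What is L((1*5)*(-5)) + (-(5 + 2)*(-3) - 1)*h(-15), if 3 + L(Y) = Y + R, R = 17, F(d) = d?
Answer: -261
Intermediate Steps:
h(O) = -25/2 (h(O) = -7 + 11/(-2) = -7 + 11*(-½) = -7 - 11/2 = -25/2)
L(Y) = 14 + Y (L(Y) = -3 + (Y + 17) = -3 + (17 + Y) = 14 + Y)
L((1*5)*(-5)) + (-(5 + 2)*(-3) - 1)*h(-15) = (14 + (1*5)*(-5)) + (-(5 + 2)*(-3) - 1)*(-25/2) = (14 + 5*(-5)) + (-7*(-3) - 1)*(-25/2) = (14 - 25) + (-1*(-21) - 1)*(-25/2) = -11 + (21 - 1)*(-25/2) = -11 + 20*(-25/2) = -11 - 250 = -261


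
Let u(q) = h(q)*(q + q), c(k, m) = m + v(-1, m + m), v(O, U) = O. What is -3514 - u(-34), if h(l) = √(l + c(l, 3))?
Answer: -3514 + 272*I*√2 ≈ -3514.0 + 384.67*I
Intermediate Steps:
c(k, m) = -1 + m (c(k, m) = m - 1 = -1 + m)
h(l) = √(2 + l) (h(l) = √(l + (-1 + 3)) = √(l + 2) = √(2 + l))
u(q) = 2*q*√(2 + q) (u(q) = √(2 + q)*(q + q) = √(2 + q)*(2*q) = 2*q*√(2 + q))
-3514 - u(-34) = -3514 - 2*(-34)*√(2 - 34) = -3514 - 2*(-34)*√(-32) = -3514 - 2*(-34)*4*I*√2 = -3514 - (-272)*I*√2 = -3514 + 272*I*√2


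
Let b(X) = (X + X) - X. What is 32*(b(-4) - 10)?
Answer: -448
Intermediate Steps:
b(X) = X (b(X) = 2*X - X = X)
32*(b(-4) - 10) = 32*(-4 - 10) = 32*(-14) = -448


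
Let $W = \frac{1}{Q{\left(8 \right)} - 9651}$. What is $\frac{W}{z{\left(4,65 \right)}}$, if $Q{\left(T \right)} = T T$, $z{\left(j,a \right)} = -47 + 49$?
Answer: $- \frac{1}{19174} \approx -5.2154 \cdot 10^{-5}$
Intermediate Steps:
$z{\left(j,a \right)} = 2$
$Q{\left(T \right)} = T^{2}$
$W = - \frac{1}{9587}$ ($W = \frac{1}{8^{2} - 9651} = \frac{1}{64 - 9651} = \frac{1}{-9587} = - \frac{1}{9587} \approx -0.00010431$)
$\frac{W}{z{\left(4,65 \right)}} = - \frac{1}{9587 \cdot 2} = \left(- \frac{1}{9587}\right) \frac{1}{2} = - \frac{1}{19174}$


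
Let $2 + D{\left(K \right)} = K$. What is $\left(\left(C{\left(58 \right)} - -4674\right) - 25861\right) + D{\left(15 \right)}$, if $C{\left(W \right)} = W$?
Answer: $-21116$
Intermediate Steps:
$D{\left(K \right)} = -2 + K$
$\left(\left(C{\left(58 \right)} - -4674\right) - 25861\right) + D{\left(15 \right)} = \left(\left(58 - -4674\right) - 25861\right) + \left(-2 + 15\right) = \left(\left(58 + 4674\right) - 25861\right) + 13 = \left(4732 - 25861\right) + 13 = -21129 + 13 = -21116$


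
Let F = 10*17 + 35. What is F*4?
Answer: 820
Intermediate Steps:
F = 205 (F = 170 + 35 = 205)
F*4 = 205*4 = 820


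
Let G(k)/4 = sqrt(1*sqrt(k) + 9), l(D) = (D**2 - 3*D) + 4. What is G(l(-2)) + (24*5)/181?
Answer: 120/181 + 4*sqrt(9 + sqrt(14)) ≈ 14.941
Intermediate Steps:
l(D) = 4 + D**2 - 3*D
G(k) = 4*sqrt(9 + sqrt(k)) (G(k) = 4*sqrt(1*sqrt(k) + 9) = 4*sqrt(sqrt(k) + 9) = 4*sqrt(9 + sqrt(k)))
G(l(-2)) + (24*5)/181 = 4*sqrt(9 + sqrt(4 + (-2)**2 - 3*(-2))) + (24*5)/181 = 4*sqrt(9 + sqrt(4 + 4 + 6)) + 120*(1/181) = 4*sqrt(9 + sqrt(14)) + 120/181 = 120/181 + 4*sqrt(9 + sqrt(14))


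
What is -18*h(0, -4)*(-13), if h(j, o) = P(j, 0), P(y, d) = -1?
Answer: -234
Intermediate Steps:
h(j, o) = -1
-18*h(0, -4)*(-13) = -18*(-1)*(-13) = 18*(-13) = -234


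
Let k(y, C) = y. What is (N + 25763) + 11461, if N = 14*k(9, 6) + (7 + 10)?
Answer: 37367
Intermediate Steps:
N = 143 (N = 14*9 + (7 + 10) = 126 + 17 = 143)
(N + 25763) + 11461 = (143 + 25763) + 11461 = 25906 + 11461 = 37367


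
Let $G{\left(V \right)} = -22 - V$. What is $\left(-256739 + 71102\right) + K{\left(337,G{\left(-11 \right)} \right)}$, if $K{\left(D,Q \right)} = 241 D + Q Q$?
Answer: $-104299$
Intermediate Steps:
$K{\left(D,Q \right)} = Q^{2} + 241 D$ ($K{\left(D,Q \right)} = 241 D + Q^{2} = Q^{2} + 241 D$)
$\left(-256739 + 71102\right) + K{\left(337,G{\left(-11 \right)} \right)} = \left(-256739 + 71102\right) + \left(\left(-22 - -11\right)^{2} + 241 \cdot 337\right) = -185637 + \left(\left(-22 + 11\right)^{2} + 81217\right) = -185637 + \left(\left(-11\right)^{2} + 81217\right) = -185637 + \left(121 + 81217\right) = -185637 + 81338 = -104299$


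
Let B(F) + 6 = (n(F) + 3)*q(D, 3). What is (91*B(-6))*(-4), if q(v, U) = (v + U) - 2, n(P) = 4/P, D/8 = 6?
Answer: -118300/3 ≈ -39433.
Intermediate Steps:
D = 48 (D = 8*6 = 48)
q(v, U) = -2 + U + v (q(v, U) = (U + v) - 2 = -2 + U + v)
B(F) = 141 + 196/F (B(F) = -6 + (4/F + 3)*(-2 + 3 + 48) = -6 + (3 + 4/F)*49 = -6 + (147 + 196/F) = 141 + 196/F)
(91*B(-6))*(-4) = (91*(141 + 196/(-6)))*(-4) = (91*(141 + 196*(-⅙)))*(-4) = (91*(141 - 98/3))*(-4) = (91*(325/3))*(-4) = (29575/3)*(-4) = -118300/3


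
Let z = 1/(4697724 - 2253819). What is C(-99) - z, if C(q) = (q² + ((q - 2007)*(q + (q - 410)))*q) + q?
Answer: -309776322908251/2443905 ≈ -1.2675e+8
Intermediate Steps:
z = 1/2443905 ≈ 4.0918e-7
C(q) = q + q² + q*(-2007 + q)*(-410 + 2*q) (C(q) = (q² + ((-2007 + q)*(q + (-410 + q)))*q) + q = (q² + ((-2007 + q)*(-410 + 2*q))*q) + q = (q² + q*(-2007 + q)*(-410 + 2*q)) + q = q + q² + q*(-2007 + q)*(-410 + 2*q))
C(-99) - z = -99*(822871 - 4423*(-99) + 2*(-99)²) - 1*1/2443905 = -99*(822871 + 437877 + 2*9801) - 1/2443905 = -99*(822871 + 437877 + 19602) - 1/2443905 = -99*1280350 - 1/2443905 = -126754650 - 1/2443905 = -309776322908251/2443905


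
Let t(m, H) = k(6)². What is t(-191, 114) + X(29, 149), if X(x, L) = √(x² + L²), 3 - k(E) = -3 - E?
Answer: 144 + √23042 ≈ 295.80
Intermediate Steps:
k(E) = 6 + E (k(E) = 3 - (-3 - E) = 3 + (3 + E) = 6 + E)
X(x, L) = √(L² + x²)
t(m, H) = 144 (t(m, H) = (6 + 6)² = 12² = 144)
t(-191, 114) + X(29, 149) = 144 + √(149² + 29²) = 144 + √(22201 + 841) = 144 + √23042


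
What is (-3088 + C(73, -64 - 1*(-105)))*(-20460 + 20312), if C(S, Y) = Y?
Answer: 450956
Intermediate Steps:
(-3088 + C(73, -64 - 1*(-105)))*(-20460 + 20312) = (-3088 + (-64 - 1*(-105)))*(-20460 + 20312) = (-3088 + (-64 + 105))*(-148) = (-3088 + 41)*(-148) = -3047*(-148) = 450956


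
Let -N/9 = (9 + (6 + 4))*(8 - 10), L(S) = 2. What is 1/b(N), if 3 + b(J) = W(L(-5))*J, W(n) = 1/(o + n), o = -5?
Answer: -1/117 ≈ -0.0085470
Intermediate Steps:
W(n) = 1/(-5 + n)
N = 342 (N = -9*(9 + (6 + 4))*(8 - 10) = -9*(9 + 10)*(-2) = -171*(-2) = -9*(-38) = 342)
b(J) = -3 - J/3 (b(J) = -3 + J/(-5 + 2) = -3 + J/(-3) = -3 - J/3)
1/b(N) = 1/(-3 - ⅓*342) = 1/(-3 - 114) = 1/(-117) = -1/117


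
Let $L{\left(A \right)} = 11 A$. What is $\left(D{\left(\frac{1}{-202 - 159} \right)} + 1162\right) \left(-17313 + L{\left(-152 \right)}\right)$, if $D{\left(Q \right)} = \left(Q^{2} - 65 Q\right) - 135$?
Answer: $- \frac{2541391580005}{130321} \approx -1.9501 \cdot 10^{7}$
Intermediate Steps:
$D{\left(Q \right)} = -135 + Q^{2} - 65 Q$
$\left(D{\left(\frac{1}{-202 - 159} \right)} + 1162\right) \left(-17313 + L{\left(-152 \right)}\right) = \left(\left(-135 + \left(\frac{1}{-202 - 159}\right)^{2} - \frac{65}{-202 - 159}\right) + 1162\right) \left(-17313 + 11 \left(-152\right)\right) = \left(\left(-135 + \left(\frac{1}{-361}\right)^{2} - \frac{65}{-361}\right) + 1162\right) \left(-17313 - 1672\right) = \left(\left(-135 + \left(- \frac{1}{361}\right)^{2} - - \frac{65}{361}\right) + 1162\right) \left(-18985\right) = \left(\left(-135 + \frac{1}{130321} + \frac{65}{361}\right) + 1162\right) \left(-18985\right) = \left(- \frac{17569869}{130321} + 1162\right) \left(-18985\right) = \frac{133863133}{130321} \left(-18985\right) = - \frac{2541391580005}{130321}$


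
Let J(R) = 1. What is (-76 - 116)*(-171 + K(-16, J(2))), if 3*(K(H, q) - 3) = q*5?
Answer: 31936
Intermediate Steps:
K(H, q) = 3 + 5*q/3 (K(H, q) = 3 + (q*5)/3 = 3 + (5*q)/3 = 3 + 5*q/3)
(-76 - 116)*(-171 + K(-16, J(2))) = (-76 - 116)*(-171 + (3 + (5/3)*1)) = -192*(-171 + (3 + 5/3)) = -192*(-171 + 14/3) = -192*(-499/3) = 31936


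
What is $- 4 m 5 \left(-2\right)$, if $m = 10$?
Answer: $400$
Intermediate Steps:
$- 4 m 5 \left(-2\right) = \left(-4\right) 10 \cdot 5 \left(-2\right) = \left(-40\right) 5 \left(-2\right) = \left(-200\right) \left(-2\right) = 400$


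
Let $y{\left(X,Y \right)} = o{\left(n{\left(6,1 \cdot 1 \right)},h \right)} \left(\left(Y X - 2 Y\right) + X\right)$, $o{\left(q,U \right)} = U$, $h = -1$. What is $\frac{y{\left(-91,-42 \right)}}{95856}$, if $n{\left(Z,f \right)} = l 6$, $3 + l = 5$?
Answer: $- \frac{3815}{95856} \approx -0.039799$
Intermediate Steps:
$l = 2$ ($l = -3 + 5 = 2$)
$n{\left(Z,f \right)} = 12$ ($n{\left(Z,f \right)} = 2 \cdot 6 = 12$)
$y{\left(X,Y \right)} = - X + 2 Y - X Y$ ($y{\left(X,Y \right)} = - (\left(Y X - 2 Y\right) + X) = - (\left(X Y - 2 Y\right) + X) = - (\left(- 2 Y + X Y\right) + X) = - (X - 2 Y + X Y) = - X + 2 Y - X Y$)
$\frac{y{\left(-91,-42 \right)}}{95856} = \frac{\left(-1\right) \left(-91\right) + 2 \left(-42\right) - \left(-91\right) \left(-42\right)}{95856} = \left(91 - 84 - 3822\right) \frac{1}{95856} = \left(-3815\right) \frac{1}{95856} = - \frac{3815}{95856}$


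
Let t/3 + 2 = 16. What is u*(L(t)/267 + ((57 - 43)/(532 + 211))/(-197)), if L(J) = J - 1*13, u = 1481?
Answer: 6280952101/39081057 ≈ 160.72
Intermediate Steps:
t = 42 (t = -6 + 3*16 = -6 + 48 = 42)
L(J) = -13 + J (L(J) = J - 13 = -13 + J)
u*(L(t)/267 + ((57 - 43)/(532 + 211))/(-197)) = 1481*((-13 + 42)/267 + ((57 - 43)/(532 + 211))/(-197)) = 1481*(29*(1/267) + (14/743)*(-1/197)) = 1481*(29/267 + (14*(1/743))*(-1/197)) = 1481*(29/267 + (14/743)*(-1/197)) = 1481*(29/267 - 14/146371) = 1481*(4241021/39081057) = 6280952101/39081057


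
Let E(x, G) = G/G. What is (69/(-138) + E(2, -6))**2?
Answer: 1/4 ≈ 0.25000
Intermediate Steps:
E(x, G) = 1
(69/(-138) + E(2, -6))**2 = (69/(-138) + 1)**2 = (69*(-1/138) + 1)**2 = (-1/2 + 1)**2 = (1/2)**2 = 1/4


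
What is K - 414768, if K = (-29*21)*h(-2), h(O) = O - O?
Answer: -414768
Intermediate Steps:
h(O) = 0
K = 0 (K = -29*21*0 = -609*0 = 0)
K - 414768 = 0 - 414768 = -414768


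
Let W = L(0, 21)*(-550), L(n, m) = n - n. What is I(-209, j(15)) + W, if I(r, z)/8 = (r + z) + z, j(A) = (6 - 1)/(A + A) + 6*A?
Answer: -688/3 ≈ -229.33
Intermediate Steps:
j(A) = 6*A + 5/(2*A) (j(A) = 5/((2*A)) + 6*A = 5*(1/(2*A)) + 6*A = 5/(2*A) + 6*A = 6*A + 5/(2*A))
L(n, m) = 0
I(r, z) = 8*r + 16*z (I(r, z) = 8*((r + z) + z) = 8*(r + 2*z) = 8*r + 16*z)
W = 0 (W = 0*(-550) = 0)
I(-209, j(15)) + W = (8*(-209) + 16*(6*15 + (5/2)/15)) + 0 = (-1672 + 16*(90 + (5/2)*(1/15))) + 0 = (-1672 + 16*(90 + ⅙)) + 0 = (-1672 + 16*(541/6)) + 0 = (-1672 + 4328/3) + 0 = -688/3 + 0 = -688/3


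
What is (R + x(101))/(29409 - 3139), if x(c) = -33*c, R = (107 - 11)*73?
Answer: 735/5254 ≈ 0.13989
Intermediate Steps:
R = 7008 (R = 96*73 = 7008)
(R + x(101))/(29409 - 3139) = (7008 - 33*101)/(29409 - 3139) = (7008 - 3333)/26270 = 3675*(1/26270) = 735/5254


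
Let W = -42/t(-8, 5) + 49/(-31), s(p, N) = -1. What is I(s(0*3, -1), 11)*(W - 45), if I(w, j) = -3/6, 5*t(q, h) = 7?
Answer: 1187/31 ≈ 38.290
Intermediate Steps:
t(q, h) = 7/5 (t(q, h) = (⅕)*7 = 7/5)
W = -979/31 (W = -42/7/5 + 49/(-31) = -42*5/7 + 49*(-1/31) = -30 - 49/31 = -979/31 ≈ -31.581)
I(w, j) = -½ (I(w, j) = -3*⅙ = -½)
I(s(0*3, -1), 11)*(W - 45) = -(-979/31 - 45)/2 = -½*(-2374/31) = 1187/31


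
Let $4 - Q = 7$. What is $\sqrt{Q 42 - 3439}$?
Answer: $i \sqrt{3565} \approx 59.708 i$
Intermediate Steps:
$Q = -3$ ($Q = 4 - 7 = -3$)
$\sqrt{Q 42 - 3439} = \sqrt{\left(-3\right) 42 - 3439} = \sqrt{-126 - 3439} = \sqrt{-3565} = i \sqrt{3565}$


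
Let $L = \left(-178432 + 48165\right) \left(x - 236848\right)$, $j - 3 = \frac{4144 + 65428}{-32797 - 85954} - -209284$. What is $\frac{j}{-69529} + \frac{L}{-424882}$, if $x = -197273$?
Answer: $- \frac{20301608594740220121}{152525955880786} \approx -1.331 \cdot 10^{5}$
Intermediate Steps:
$j = \frac{24852970965}{118751}$ ($j = 3 + \left(\frac{4144 + 65428}{-32797 - 85954} - -209284\right) = 3 + \left(\frac{69572}{-118751} + 209284\right) = 3 + \left(69572 \left(- \frac{1}{118751}\right) + 209284\right) = 3 + \left(- \frac{69572}{118751} + 209284\right) = 3 + \frac{24852614712}{118751} = \frac{24852970965}{118751} \approx 2.0929 \cdot 10^{5}$)
$L = 56551640307$ ($L = \left(-178432 + 48165\right) \left(-197273 - 236848\right) = \left(-130267\right) \left(-434121\right) = 56551640307$)
$\frac{j}{-69529} + \frac{L}{-424882} = \frac{24852970965}{118751 \left(-69529\right)} + \frac{56551640307}{-424882} = \frac{24852970965}{118751} \left(- \frac{1}{69529}\right) + 56551640307 \left(- \frac{1}{424882}\right) = - \frac{1080563955}{358984273} - \frac{56551640307}{424882} = - \frac{20301608594740220121}{152525955880786}$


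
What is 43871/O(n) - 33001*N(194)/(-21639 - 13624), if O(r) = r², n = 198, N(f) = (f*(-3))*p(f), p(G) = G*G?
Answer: -28338959558615935/1382450652 ≈ -2.0499e+7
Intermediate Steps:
p(G) = G²
N(f) = -3*f³ (N(f) = (f*(-3))*f² = (-3*f)*f² = -3*f³)
43871/O(n) - 33001*N(194)/(-21639 - 13624) = 43871/(198²) - 33001*(-21904152/(-21639 - 13624)) = 43871/39204 - 33001/((-35263/((-3*7301384)))) = 43871*(1/39204) - 33001/((-35263/(-21904152))) = 43871/39204 - 33001/((-35263*(-1/21904152))) = 43871/39204 - 33001/35263/21904152 = 43871/39204 - 33001*21904152/35263 = 43871/39204 - 722858920152/35263 = -28338959558615935/1382450652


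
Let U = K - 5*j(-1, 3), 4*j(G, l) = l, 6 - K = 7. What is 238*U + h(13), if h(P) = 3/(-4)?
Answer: -4525/4 ≈ -1131.3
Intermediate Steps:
h(P) = -¾ (h(P) = 3*(-¼) = -¾)
K = -1 (K = 6 - 1*7 = 6 - 7 = -1)
j(G, l) = l/4
U = -19/4 (U = -1 - 5*3/4 = -1 - 5*¾ = -1 - 15/4 = -19/4 ≈ -4.7500)
238*U + h(13) = 238*(-19/4) - ¾ = -2261/2 - ¾ = -4525/4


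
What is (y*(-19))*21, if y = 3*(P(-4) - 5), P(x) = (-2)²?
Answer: 1197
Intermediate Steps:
P(x) = 4
y = -3 (y = 3*(4 - 5) = 3*(-1) = -3)
(y*(-19))*21 = -3*(-19)*21 = 57*21 = 1197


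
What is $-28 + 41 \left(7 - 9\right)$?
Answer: $-110$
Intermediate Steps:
$-28 + 41 \left(7 - 9\right) = -28 + 41 \left(-2\right) = -28 - 82 = -110$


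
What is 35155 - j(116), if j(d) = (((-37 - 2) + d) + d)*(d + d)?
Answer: -9621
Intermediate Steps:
j(d) = 2*d*(-39 + 2*d) (j(d) = ((-39 + d) + d)*(2*d) = (-39 + 2*d)*(2*d) = 2*d*(-39 + 2*d))
35155 - j(116) = 35155 - 2*116*(-39 + 2*116) = 35155 - 2*116*(-39 + 232) = 35155 - 2*116*193 = 35155 - 1*44776 = 35155 - 44776 = -9621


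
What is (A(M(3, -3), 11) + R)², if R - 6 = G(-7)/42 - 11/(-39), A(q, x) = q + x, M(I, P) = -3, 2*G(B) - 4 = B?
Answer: 242020249/1192464 ≈ 202.96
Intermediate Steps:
G(B) = 2 + B/2
R = 6821/1092 (R = 6 + ((2 + (½)*(-7))/42 - 11/(-39)) = 6 + ((2 - 7/2)*(1/42) - 11*(-1/39)) = 6 + (-3/2*1/42 + 11/39) = 6 + (-1/28 + 11/39) = 6 + 269/1092 = 6821/1092 ≈ 6.2463)
(A(M(3, -3), 11) + R)² = ((-3 + 11) + 6821/1092)² = (8 + 6821/1092)² = (15557/1092)² = 242020249/1192464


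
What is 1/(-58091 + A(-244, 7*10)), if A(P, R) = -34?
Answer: -1/58125 ≈ -1.7204e-5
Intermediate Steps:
1/(-58091 + A(-244, 7*10)) = 1/(-58091 - 34) = 1/(-58125) = -1/58125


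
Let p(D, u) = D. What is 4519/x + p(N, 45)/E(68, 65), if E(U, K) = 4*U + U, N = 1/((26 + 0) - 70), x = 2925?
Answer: 13520263/8751600 ≈ 1.5449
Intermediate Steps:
N = -1/44 (N = 1/(26 - 70) = 1/(-44) = -1/44 ≈ -0.022727)
E(U, K) = 5*U
4519/x + p(N, 45)/E(68, 65) = 4519/2925 - 1/(44*(5*68)) = 4519*(1/2925) - 1/44/340 = 4519/2925 - 1/44*1/340 = 4519/2925 - 1/14960 = 13520263/8751600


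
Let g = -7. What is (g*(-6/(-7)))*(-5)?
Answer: 30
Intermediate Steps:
(g*(-6/(-7)))*(-5) = -(-42)/(-7)*(-5) = -(-42)*(-1)/7*(-5) = -7*6/7*(-5) = -6*(-5) = 30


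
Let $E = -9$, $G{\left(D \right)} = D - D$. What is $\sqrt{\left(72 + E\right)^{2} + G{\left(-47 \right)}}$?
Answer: $63$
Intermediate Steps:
$G{\left(D \right)} = 0$
$\sqrt{\left(72 + E\right)^{2} + G{\left(-47 \right)}} = \sqrt{\left(72 - 9\right)^{2} + 0} = \sqrt{63^{2} + 0} = \sqrt{3969 + 0} = \sqrt{3969} = 63$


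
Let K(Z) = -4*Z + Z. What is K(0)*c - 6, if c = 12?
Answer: -6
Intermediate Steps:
K(Z) = -3*Z
K(0)*c - 6 = -3*0*12 - 6 = 0*12 - 6 = 0 - 6 = -6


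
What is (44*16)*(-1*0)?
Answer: 0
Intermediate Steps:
(44*16)*(-1*0) = 704*0 = 0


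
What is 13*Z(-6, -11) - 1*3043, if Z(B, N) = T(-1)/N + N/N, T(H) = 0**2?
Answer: -3030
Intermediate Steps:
T(H) = 0
Z(B, N) = 1 (Z(B, N) = 0/N + N/N = 0 + 1 = 1)
13*Z(-6, -11) - 1*3043 = 13*1 - 1*3043 = 13 - 3043 = -3030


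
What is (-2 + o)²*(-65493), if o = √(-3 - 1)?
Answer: 523944*I ≈ 5.2394e+5*I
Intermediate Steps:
o = 2*I (o = √(-4) = 2*I ≈ 2.0*I)
(-2 + o)²*(-65493) = (-2 + 2*I)²*(-65493) = -65493*(-2 + 2*I)²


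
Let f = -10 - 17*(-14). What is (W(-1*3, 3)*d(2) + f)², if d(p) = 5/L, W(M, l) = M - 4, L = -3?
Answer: 516961/9 ≈ 57440.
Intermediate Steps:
W(M, l) = -4 + M
d(p) = -5/3 (d(p) = 5/(-3) = 5*(-⅓) = -5/3)
f = 228 (f = -10 + 238 = 228)
(W(-1*3, 3)*d(2) + f)² = ((-4 - 1*3)*(-5/3) + 228)² = ((-4 - 3)*(-5/3) + 228)² = (-7*(-5/3) + 228)² = (35/3 + 228)² = (719/3)² = 516961/9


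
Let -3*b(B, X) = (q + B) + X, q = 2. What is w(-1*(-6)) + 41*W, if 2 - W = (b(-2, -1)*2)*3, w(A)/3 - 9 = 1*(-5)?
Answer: 12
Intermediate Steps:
b(B, X) = -2/3 - B/3 - X/3 (b(B, X) = -((2 + B) + X)/3 = -(2 + B + X)/3 = -2/3 - B/3 - X/3)
w(A) = 12 (w(A) = 27 + 3*(1*(-5)) = 27 + 3*(-5) = 27 - 15 = 12)
W = 0 (W = 2 - (-2/3 - 1/3*(-2) - 1/3*(-1))*2*3 = 2 - (-2/3 + 2/3 + 1/3)*2*3 = 2 - (1/3)*2*3 = 2 - 2*3/3 = 2 - 1*2 = 2 - 2 = 0)
w(-1*(-6)) + 41*W = 12 + 41*0 = 12 + 0 = 12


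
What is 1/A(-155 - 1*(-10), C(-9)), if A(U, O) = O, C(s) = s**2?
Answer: 1/81 ≈ 0.012346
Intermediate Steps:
1/A(-155 - 1*(-10), C(-9)) = 1/((-9)**2) = 1/81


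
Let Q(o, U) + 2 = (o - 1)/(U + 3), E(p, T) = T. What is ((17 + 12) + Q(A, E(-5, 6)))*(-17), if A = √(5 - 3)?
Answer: -4114/9 - 17*√2/9 ≈ -459.78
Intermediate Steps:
A = √2 ≈ 1.4142
Q(o, U) = -2 + (-1 + o)/(3 + U) (Q(o, U) = -2 + (o - 1)/(U + 3) = -2 + (-1 + o)/(3 + U))
((17 + 12) + Q(A, E(-5, 6)))*(-17) = ((17 + 12) + (-7 + √2 - 2*6)/(3 + 6))*(-17) = (29 + (-7 + √2 - 12)/9)*(-17) = (29 + (-19 + √2)/9)*(-17) = (29 + (-19/9 + √2/9))*(-17) = (242/9 + √2/9)*(-17) = -4114/9 - 17*√2/9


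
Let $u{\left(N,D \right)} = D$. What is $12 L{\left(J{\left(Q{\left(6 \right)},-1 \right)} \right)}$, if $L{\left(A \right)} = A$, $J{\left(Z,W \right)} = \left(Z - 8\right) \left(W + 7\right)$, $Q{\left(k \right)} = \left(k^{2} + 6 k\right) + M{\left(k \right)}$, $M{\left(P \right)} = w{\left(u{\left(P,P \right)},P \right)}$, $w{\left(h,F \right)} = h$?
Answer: $5040$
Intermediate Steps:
$M{\left(P \right)} = P$
$Q{\left(k \right)} = k^{2} + 7 k$ ($Q{\left(k \right)} = \left(k^{2} + 6 k\right) + k = k^{2} + 7 k$)
$J{\left(Z,W \right)} = \left(-8 + Z\right) \left(7 + W\right)$ ($J{\left(Z,W \right)} = \left(Z - 8\right) \left(7 + W\right) = \left(-8 + Z\right) \left(7 + W\right)$)
$12 L{\left(J{\left(Q{\left(6 \right)},-1 \right)} \right)} = 12 \left(-56 - -8 + 7 \cdot 6 \left(7 + 6\right) - 6 \left(7 + 6\right)\right) = 12 \left(-56 + 8 + 7 \cdot 6 \cdot 13 - 6 \cdot 13\right) = 12 \left(-56 + 8 + 7 \cdot 78 - 78\right) = 12 \left(-56 + 8 + 546 - 78\right) = 12 \cdot 420 = 5040$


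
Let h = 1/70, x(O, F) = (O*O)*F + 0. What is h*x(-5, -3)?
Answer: -15/14 ≈ -1.0714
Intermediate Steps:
x(O, F) = F*O² (x(O, F) = O²*F + 0 = F*O² + 0 = F*O²)
h = 1/70 ≈ 0.014286
h*x(-5, -3) = (-3*(-5)²)/70 = (-3*25)/70 = (1/70)*(-75) = -15/14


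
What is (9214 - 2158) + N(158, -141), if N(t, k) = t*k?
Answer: -15222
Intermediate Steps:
N(t, k) = k*t
(9214 - 2158) + N(158, -141) = (9214 - 2158) - 141*158 = 7056 - 22278 = -15222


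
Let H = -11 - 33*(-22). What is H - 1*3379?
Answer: -2664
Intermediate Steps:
H = 715 (H = -11 + 726 = 715)
H - 1*3379 = 715 - 1*3379 = 715 - 3379 = -2664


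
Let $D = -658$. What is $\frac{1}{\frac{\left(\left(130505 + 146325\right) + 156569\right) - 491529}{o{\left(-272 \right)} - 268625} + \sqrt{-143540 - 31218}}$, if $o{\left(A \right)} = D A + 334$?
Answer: $\frac{103837619}{27881550370389} - \frac{319086769 i \sqrt{174758}}{55763100740778} \approx 3.7242 \cdot 10^{-6} - 0.0023921 i$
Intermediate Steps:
$o{\left(A \right)} = 334 - 658 A$ ($o{\left(A \right)} = - 658 A + 334 = 334 - 658 A$)
$\frac{1}{\frac{\left(\left(130505 + 146325\right) + 156569\right) - 491529}{o{\left(-272 \right)} - 268625} + \sqrt{-143540 - 31218}} = \frac{1}{\frac{\left(\left(130505 + 146325\right) + 156569\right) - 491529}{\left(334 - -178976\right) - 268625} + \sqrt{-143540 - 31218}} = \frac{1}{\frac{\left(276830 + 156569\right) - 491529}{\left(334 + 178976\right) - 268625} + \sqrt{-174758}} = \frac{1}{\frac{433399 - 491529}{179310 - 268625} + i \sqrt{174758}} = \frac{1}{- \frac{58130}{-89315} + i \sqrt{174758}} = \frac{1}{\left(-58130\right) \left(- \frac{1}{89315}\right) + i \sqrt{174758}} = \frac{1}{\frac{11626}{17863} + i \sqrt{174758}}$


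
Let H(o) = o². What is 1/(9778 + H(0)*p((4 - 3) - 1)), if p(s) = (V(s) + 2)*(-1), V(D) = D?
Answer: 1/9778 ≈ 0.00010227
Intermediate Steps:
p(s) = -2 - s (p(s) = (s + 2)*(-1) = (2 + s)*(-1) = -2 - s)
1/(9778 + H(0)*p((4 - 3) - 1)) = 1/(9778 + 0²*(-2 - ((4 - 3) - 1))) = 1/(9778 + 0*(-2 - (1 - 1))) = 1/(9778 + 0*(-2 - 1*0)) = 1/(9778 + 0*(-2 + 0)) = 1/(9778 + 0*(-2)) = 1/(9778 + 0) = 1/9778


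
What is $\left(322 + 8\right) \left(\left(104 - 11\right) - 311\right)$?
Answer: $-71940$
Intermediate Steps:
$\left(322 + 8\right) \left(\left(104 - 11\right) - 311\right) = 330 \left(\left(104 - 11\right) - 311\right) = 330 \left(93 - 311\right) = 330 \left(-218\right) = -71940$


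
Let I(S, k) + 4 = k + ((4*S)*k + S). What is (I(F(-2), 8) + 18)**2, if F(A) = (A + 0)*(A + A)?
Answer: 81796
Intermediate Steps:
F(A) = 2*A**2 (F(A) = A*(2*A) = 2*A**2)
I(S, k) = -4 + S + k + 4*S*k (I(S, k) = -4 + (k + ((4*S)*k + S)) = -4 + (k + (4*S*k + S)) = -4 + (k + (S + 4*S*k)) = -4 + (S + k + 4*S*k) = -4 + S + k + 4*S*k)
(I(F(-2), 8) + 18)**2 = ((-4 + 2*(-2)**2 + 8 + 4*(2*(-2)**2)*8) + 18)**2 = ((-4 + 2*4 + 8 + 4*(2*4)*8) + 18)**2 = ((-4 + 8 + 8 + 4*8*8) + 18)**2 = ((-4 + 8 + 8 + 256) + 18)**2 = (268 + 18)**2 = 286**2 = 81796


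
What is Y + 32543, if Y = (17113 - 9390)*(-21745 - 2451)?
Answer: -186833165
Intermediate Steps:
Y = -186865708 (Y = 7723*(-24196) = -186865708)
Y + 32543 = -186865708 + 32543 = -186833165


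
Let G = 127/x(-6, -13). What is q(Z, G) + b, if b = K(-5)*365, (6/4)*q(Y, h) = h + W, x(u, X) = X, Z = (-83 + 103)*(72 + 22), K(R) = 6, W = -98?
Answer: 27536/13 ≈ 2118.2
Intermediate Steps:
Z = 1880 (Z = 20*94 = 1880)
G = -127/13 (G = 127/(-13) = 127*(-1/13) = -127/13 ≈ -9.7692)
q(Y, h) = -196/3 + 2*h/3 (q(Y, h) = 2*(h - 98)/3 = 2*(-98 + h)/3 = -196/3 + 2*h/3)
b = 2190 (b = 6*365 = 2190)
q(Z, G) + b = (-196/3 + (⅔)*(-127/13)) + 2190 = (-196/3 - 254/39) + 2190 = -934/13 + 2190 = 27536/13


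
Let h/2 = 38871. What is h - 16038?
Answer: 61704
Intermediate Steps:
h = 77742 (h = 2*38871 = 77742)
h - 16038 = 77742 - 16038 = 61704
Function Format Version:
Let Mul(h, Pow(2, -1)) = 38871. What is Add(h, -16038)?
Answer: 61704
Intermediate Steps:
h = 77742 (h = Mul(2, 38871) = 77742)
Add(h, -16038) = Add(77742, -16038) = 61704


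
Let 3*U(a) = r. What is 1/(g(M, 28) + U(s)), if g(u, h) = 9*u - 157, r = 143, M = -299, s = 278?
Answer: -3/8401 ≈ -0.00035710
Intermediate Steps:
U(a) = 143/3 (U(a) = (⅓)*143 = 143/3)
g(u, h) = -157 + 9*u
1/(g(M, 28) + U(s)) = 1/((-157 + 9*(-299)) + 143/3) = 1/((-157 - 2691) + 143/3) = 1/(-2848 + 143/3) = 1/(-8401/3) = -3/8401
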